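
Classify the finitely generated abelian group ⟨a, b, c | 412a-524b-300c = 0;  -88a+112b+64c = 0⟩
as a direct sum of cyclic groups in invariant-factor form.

Answer: M ≅ ℤ^1 ⊕ ℤ/4 ⊕ ℤ/8

Derivation:
rank_ℚ(R)=2; free=3−2=1
SNF(R) diag = [4, 8] → torsion [4, 8]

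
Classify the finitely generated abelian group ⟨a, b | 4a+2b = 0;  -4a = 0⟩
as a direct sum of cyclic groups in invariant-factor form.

rank_ℚ(R)=2; free=2−2=0
SNF(R) diag = [2, 4] → torsion [2, 4]

Answer: M ≅ ℤ/2 ⊕ ℤ/4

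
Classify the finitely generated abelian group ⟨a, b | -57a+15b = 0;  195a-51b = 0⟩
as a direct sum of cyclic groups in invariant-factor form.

rank_ℚ(R)=2; free=2−2=0
SNF(R) diag = [3, 6] → torsion [3, 6]

Answer: M ≅ ℤ/3 ⊕ ℤ/6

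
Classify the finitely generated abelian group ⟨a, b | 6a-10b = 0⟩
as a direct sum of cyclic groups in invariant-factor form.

Answer: M ≅ ℤ^1 ⊕ ℤ/2

Derivation:
rank_ℚ(R)=1; free=2−1=1
SNF(R) diag = [2] → torsion [2]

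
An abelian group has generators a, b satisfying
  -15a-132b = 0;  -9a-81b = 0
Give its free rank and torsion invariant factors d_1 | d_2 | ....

Answer: M ≅ ℤ/3 ⊕ ℤ/9

Derivation:
rank_ℚ(R)=2; free=2−2=0
SNF(R) diag = [3, 9] → torsion [3, 9]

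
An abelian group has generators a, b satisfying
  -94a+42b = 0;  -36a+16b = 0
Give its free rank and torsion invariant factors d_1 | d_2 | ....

Answer: M ≅ ℤ/2 ⊕ ℤ/4

Derivation:
rank_ℚ(R)=2; free=2−2=0
SNF(R) diag = [2, 4] → torsion [2, 4]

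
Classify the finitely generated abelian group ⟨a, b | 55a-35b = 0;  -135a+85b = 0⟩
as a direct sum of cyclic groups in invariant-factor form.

rank_ℚ(R)=2; free=2−2=0
SNF(R) diag = [5, 10] → torsion [5, 10]

Answer: M ≅ ℤ/5 ⊕ ℤ/10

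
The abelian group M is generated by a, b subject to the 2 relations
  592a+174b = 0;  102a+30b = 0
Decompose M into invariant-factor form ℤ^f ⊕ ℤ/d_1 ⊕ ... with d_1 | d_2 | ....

Answer: M ≅ ℤ/2 ⊕ ℤ/6

Derivation:
rank_ℚ(R)=2; free=2−2=0
SNF(R) diag = [2, 6] → torsion [2, 6]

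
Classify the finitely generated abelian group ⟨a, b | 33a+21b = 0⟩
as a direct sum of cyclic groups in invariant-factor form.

rank_ℚ(R)=1; free=2−1=1
SNF(R) diag = [3] → torsion [3]

Answer: M ≅ ℤ^1 ⊕ ℤ/3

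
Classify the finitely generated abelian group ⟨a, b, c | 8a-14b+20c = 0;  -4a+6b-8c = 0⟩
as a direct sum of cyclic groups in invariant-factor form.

rank_ℚ(R)=2; free=3−2=1
SNF(R) diag = [2, 4] → torsion [2, 4]

Answer: M ≅ ℤ^1 ⊕ ℤ/2 ⊕ ℤ/4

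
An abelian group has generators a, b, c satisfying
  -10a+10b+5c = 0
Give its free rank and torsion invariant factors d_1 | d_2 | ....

Answer: M ≅ ℤ^2 ⊕ ℤ/5

Derivation:
rank_ℚ(R)=1; free=3−1=2
SNF(R) diag = [5] → torsion [5]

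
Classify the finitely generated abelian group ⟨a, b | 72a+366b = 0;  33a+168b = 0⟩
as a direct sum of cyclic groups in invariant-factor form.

Answer: M ≅ ℤ/3 ⊕ ℤ/6

Derivation:
rank_ℚ(R)=2; free=2−2=0
SNF(R) diag = [3, 6] → torsion [3, 6]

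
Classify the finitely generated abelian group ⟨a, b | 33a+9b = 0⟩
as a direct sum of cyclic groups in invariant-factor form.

Answer: M ≅ ℤ^1 ⊕ ℤ/3

Derivation:
rank_ℚ(R)=1; free=2−1=1
SNF(R) diag = [3] → torsion [3]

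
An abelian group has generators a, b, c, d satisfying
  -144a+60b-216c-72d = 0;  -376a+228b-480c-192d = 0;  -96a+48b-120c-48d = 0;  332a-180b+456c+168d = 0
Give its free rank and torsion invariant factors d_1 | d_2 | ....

Answer: M ≅ ℤ/4 ⊕ ℤ/12 ⊕ ℤ/24 ⊕ ℤ/72

Derivation:
rank_ℚ(R)=4; free=4−4=0
SNF(R) diag = [4, 12, 24, 72] → torsion [4, 12, 24, 72]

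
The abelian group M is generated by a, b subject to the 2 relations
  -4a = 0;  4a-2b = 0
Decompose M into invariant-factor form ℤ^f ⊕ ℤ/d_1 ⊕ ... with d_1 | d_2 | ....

Answer: M ≅ ℤ/2 ⊕ ℤ/4

Derivation:
rank_ℚ(R)=2; free=2−2=0
SNF(R) diag = [2, 4] → torsion [2, 4]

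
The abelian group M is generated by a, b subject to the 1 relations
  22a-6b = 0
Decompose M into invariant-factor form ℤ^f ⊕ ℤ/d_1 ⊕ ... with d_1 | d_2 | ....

rank_ℚ(R)=1; free=2−1=1
SNF(R) diag = [2] → torsion [2]

Answer: M ≅ ℤ^1 ⊕ ℤ/2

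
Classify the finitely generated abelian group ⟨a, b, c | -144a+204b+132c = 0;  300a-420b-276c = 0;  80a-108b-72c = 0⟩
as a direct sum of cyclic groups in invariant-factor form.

rank_ℚ(R)=3; free=3−3=0
SNF(R) diag = [4, 12, 36] → torsion [4, 12, 36]

Answer: M ≅ ℤ/4 ⊕ ℤ/12 ⊕ ℤ/36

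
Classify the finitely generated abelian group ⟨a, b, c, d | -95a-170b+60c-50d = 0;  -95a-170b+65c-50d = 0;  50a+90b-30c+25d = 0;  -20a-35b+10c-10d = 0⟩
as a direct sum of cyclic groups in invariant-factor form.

Answer: M ≅ ℤ/5 ⊕ ℤ/5 ⊕ ℤ/5 ⊕ ℤ/5

Derivation:
rank_ℚ(R)=4; free=4−4=0
SNF(R) diag = [5, 5, 5, 5] → torsion [5, 5, 5, 5]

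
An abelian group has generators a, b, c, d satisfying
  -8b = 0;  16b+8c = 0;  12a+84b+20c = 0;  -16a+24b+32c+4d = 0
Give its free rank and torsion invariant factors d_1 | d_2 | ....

Answer: M ≅ ℤ/4 ⊕ ℤ/4 ⊕ ℤ/8 ⊕ ℤ/24

Derivation:
rank_ℚ(R)=4; free=4−4=0
SNF(R) diag = [4, 4, 8, 24] → torsion [4, 4, 8, 24]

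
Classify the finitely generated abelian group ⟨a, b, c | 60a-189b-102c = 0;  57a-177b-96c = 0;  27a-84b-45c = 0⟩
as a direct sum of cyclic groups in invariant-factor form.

Answer: M ≅ ℤ/3 ⊕ ℤ/3 ⊕ ℤ/9

Derivation:
rank_ℚ(R)=3; free=3−3=0
SNF(R) diag = [3, 3, 9] → torsion [3, 3, 9]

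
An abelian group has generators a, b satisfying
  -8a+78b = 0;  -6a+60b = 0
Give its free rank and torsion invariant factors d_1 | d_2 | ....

rank_ℚ(R)=2; free=2−2=0
SNF(R) diag = [2, 6] → torsion [2, 6]

Answer: M ≅ ℤ/2 ⊕ ℤ/6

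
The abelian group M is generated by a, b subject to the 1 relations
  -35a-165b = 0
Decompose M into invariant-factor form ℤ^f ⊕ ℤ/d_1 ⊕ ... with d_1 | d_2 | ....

rank_ℚ(R)=1; free=2−1=1
SNF(R) diag = [5] → torsion [5]

Answer: M ≅ ℤ^1 ⊕ ℤ/5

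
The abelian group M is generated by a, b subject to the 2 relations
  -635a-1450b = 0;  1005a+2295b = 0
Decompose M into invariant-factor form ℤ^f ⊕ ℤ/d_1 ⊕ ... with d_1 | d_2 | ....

rank_ℚ(R)=2; free=2−2=0
SNF(R) diag = [5, 15] → torsion [5, 15]

Answer: M ≅ ℤ/5 ⊕ ℤ/15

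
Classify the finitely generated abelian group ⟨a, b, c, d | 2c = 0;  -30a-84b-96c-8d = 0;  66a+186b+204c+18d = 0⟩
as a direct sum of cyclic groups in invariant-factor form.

Answer: M ≅ ℤ^1 ⊕ ℤ/2 ⊕ ℤ/2 ⊕ ℤ/6

Derivation:
rank_ℚ(R)=3; free=4−3=1
SNF(R) diag = [2, 2, 6] → torsion [2, 2, 6]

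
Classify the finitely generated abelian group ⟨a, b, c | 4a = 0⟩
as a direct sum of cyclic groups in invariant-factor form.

Answer: M ≅ ℤ^2 ⊕ ℤ/4

Derivation:
rank_ℚ(R)=1; free=3−1=2
SNF(R) diag = [4] → torsion [4]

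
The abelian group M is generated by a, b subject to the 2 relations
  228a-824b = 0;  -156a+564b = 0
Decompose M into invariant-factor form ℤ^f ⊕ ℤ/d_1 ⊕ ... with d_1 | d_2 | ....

Answer: M ≅ ℤ/4 ⊕ ℤ/12

Derivation:
rank_ℚ(R)=2; free=2−2=0
SNF(R) diag = [4, 12] → torsion [4, 12]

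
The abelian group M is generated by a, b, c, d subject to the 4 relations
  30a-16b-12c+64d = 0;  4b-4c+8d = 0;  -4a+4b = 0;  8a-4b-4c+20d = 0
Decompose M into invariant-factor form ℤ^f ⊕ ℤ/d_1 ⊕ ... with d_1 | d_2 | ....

rank_ℚ(R)=4; free=4−4=0
SNF(R) diag = [2, 4, 4, 12] → torsion [2, 4, 4, 12]

Answer: M ≅ ℤ/2 ⊕ ℤ/4 ⊕ ℤ/4 ⊕ ℤ/12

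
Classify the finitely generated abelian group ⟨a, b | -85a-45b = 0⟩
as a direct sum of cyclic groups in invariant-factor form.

Answer: M ≅ ℤ^1 ⊕ ℤ/5

Derivation:
rank_ℚ(R)=1; free=2−1=1
SNF(R) diag = [5] → torsion [5]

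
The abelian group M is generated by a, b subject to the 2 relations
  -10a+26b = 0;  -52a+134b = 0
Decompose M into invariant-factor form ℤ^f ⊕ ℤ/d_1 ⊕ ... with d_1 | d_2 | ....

rank_ℚ(R)=2; free=2−2=0
SNF(R) diag = [2, 6] → torsion [2, 6]

Answer: M ≅ ℤ/2 ⊕ ℤ/6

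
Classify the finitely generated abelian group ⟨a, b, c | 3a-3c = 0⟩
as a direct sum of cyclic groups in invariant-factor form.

rank_ℚ(R)=1; free=3−1=2
SNF(R) diag = [3] → torsion [3]

Answer: M ≅ ℤ^2 ⊕ ℤ/3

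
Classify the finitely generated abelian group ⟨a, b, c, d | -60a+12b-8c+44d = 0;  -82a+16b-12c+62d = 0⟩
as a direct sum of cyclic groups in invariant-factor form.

Answer: M ≅ ℤ^2 ⊕ ℤ/2 ⊕ ℤ/4

Derivation:
rank_ℚ(R)=2; free=4−2=2
SNF(R) diag = [2, 4] → torsion [2, 4]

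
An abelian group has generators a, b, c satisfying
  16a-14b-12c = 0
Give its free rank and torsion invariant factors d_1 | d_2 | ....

rank_ℚ(R)=1; free=3−1=2
SNF(R) diag = [2] → torsion [2]

Answer: M ≅ ℤ^2 ⊕ ℤ/2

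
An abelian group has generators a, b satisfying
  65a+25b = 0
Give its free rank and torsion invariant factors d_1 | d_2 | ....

Answer: M ≅ ℤ^1 ⊕ ℤ/5

Derivation:
rank_ℚ(R)=1; free=2−1=1
SNF(R) diag = [5] → torsion [5]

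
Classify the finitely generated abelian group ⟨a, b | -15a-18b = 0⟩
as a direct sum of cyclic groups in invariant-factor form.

rank_ℚ(R)=1; free=2−1=1
SNF(R) diag = [3] → torsion [3]

Answer: M ≅ ℤ^1 ⊕ ℤ/3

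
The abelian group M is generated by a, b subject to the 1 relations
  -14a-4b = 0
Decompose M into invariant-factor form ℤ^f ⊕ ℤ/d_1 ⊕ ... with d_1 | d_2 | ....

rank_ℚ(R)=1; free=2−1=1
SNF(R) diag = [2] → torsion [2]

Answer: M ≅ ℤ^1 ⊕ ℤ/2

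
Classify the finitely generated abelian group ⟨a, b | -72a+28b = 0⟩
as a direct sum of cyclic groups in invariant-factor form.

Answer: M ≅ ℤ^1 ⊕ ℤ/4

Derivation:
rank_ℚ(R)=1; free=2−1=1
SNF(R) diag = [4] → torsion [4]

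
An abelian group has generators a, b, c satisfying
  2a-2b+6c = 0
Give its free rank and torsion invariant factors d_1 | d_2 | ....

Answer: M ≅ ℤ^2 ⊕ ℤ/2

Derivation:
rank_ℚ(R)=1; free=3−1=2
SNF(R) diag = [2] → torsion [2]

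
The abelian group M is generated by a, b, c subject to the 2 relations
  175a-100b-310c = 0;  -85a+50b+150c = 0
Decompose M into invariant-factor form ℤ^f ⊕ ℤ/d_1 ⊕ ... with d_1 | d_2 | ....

rank_ℚ(R)=2; free=3−2=1
SNF(R) diag = [5, 10] → torsion [5, 10]

Answer: M ≅ ℤ^1 ⊕ ℤ/5 ⊕ ℤ/10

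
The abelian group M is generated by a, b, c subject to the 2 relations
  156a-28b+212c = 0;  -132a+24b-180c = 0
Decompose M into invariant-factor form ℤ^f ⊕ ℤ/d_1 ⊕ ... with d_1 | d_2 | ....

rank_ℚ(R)=2; free=3−2=1
SNF(R) diag = [4, 12] → torsion [4, 12]

Answer: M ≅ ℤ^1 ⊕ ℤ/4 ⊕ ℤ/12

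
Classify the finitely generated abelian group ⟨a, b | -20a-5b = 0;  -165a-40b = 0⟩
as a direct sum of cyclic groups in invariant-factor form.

rank_ℚ(R)=2; free=2−2=0
SNF(R) diag = [5, 5] → torsion [5, 5]

Answer: M ≅ ℤ/5 ⊕ ℤ/5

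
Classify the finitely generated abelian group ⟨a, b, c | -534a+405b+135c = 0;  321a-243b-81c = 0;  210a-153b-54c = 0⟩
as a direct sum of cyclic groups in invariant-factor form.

Answer: M ≅ ℤ/3 ⊕ ℤ/9 ⊕ ℤ/27

Derivation:
rank_ℚ(R)=3; free=3−3=0
SNF(R) diag = [3, 9, 27] → torsion [3, 9, 27]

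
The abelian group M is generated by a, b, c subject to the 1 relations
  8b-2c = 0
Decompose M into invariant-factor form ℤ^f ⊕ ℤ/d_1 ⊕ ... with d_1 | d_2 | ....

rank_ℚ(R)=1; free=3−1=2
SNF(R) diag = [2] → torsion [2]

Answer: M ≅ ℤ^2 ⊕ ℤ/2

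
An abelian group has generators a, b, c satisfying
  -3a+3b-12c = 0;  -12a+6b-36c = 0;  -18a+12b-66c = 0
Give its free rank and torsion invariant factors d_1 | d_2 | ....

Answer: M ≅ ℤ/3 ⊕ ℤ/6 ⊕ ℤ/6

Derivation:
rank_ℚ(R)=3; free=3−3=0
SNF(R) diag = [3, 6, 6] → torsion [3, 6, 6]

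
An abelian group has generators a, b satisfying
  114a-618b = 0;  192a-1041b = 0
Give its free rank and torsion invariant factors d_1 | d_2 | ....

Answer: M ≅ ℤ/3 ⊕ ℤ/6

Derivation:
rank_ℚ(R)=2; free=2−2=0
SNF(R) diag = [3, 6] → torsion [3, 6]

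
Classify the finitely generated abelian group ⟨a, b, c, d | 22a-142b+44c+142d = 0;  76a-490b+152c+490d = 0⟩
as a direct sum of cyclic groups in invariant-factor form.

rank_ℚ(R)=2; free=4−2=2
SNF(R) diag = [2, 6] → torsion [2, 6]

Answer: M ≅ ℤ^2 ⊕ ℤ/2 ⊕ ℤ/6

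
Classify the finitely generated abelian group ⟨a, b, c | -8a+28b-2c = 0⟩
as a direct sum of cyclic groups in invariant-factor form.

rank_ℚ(R)=1; free=3−1=2
SNF(R) diag = [2] → torsion [2]

Answer: M ≅ ℤ^2 ⊕ ℤ/2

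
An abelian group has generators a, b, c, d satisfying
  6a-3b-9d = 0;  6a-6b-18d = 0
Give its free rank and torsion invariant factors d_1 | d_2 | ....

rank_ℚ(R)=2; free=4−2=2
SNF(R) diag = [3, 6] → torsion [3, 6]

Answer: M ≅ ℤ^2 ⊕ ℤ/3 ⊕ ℤ/6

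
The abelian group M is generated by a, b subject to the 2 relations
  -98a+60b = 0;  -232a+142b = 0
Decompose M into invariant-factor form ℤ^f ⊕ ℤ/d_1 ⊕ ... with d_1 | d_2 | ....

Answer: M ≅ ℤ/2 ⊕ ℤ/2

Derivation:
rank_ℚ(R)=2; free=2−2=0
SNF(R) diag = [2, 2] → torsion [2, 2]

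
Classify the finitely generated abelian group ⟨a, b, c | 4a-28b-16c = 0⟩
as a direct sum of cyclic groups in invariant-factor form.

rank_ℚ(R)=1; free=3−1=2
SNF(R) diag = [4] → torsion [4]

Answer: M ≅ ℤ^2 ⊕ ℤ/4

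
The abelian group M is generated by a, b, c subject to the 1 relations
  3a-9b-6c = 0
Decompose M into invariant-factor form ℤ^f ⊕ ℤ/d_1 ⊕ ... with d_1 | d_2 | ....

rank_ℚ(R)=1; free=3−1=2
SNF(R) diag = [3] → torsion [3]

Answer: M ≅ ℤ^2 ⊕ ℤ/3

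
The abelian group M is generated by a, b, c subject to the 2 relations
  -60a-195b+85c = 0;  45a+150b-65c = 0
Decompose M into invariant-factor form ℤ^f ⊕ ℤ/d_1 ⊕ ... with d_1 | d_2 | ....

Answer: M ≅ ℤ^1 ⊕ ℤ/5 ⊕ ℤ/15

Derivation:
rank_ℚ(R)=2; free=3−2=1
SNF(R) diag = [5, 15] → torsion [5, 15]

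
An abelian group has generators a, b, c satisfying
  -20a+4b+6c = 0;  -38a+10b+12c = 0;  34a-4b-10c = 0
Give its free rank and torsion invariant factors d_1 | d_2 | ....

rank_ℚ(R)=3; free=3−3=0
SNF(R) diag = [2, 2, 6] → torsion [2, 2, 6]

Answer: M ≅ ℤ/2 ⊕ ℤ/2 ⊕ ℤ/6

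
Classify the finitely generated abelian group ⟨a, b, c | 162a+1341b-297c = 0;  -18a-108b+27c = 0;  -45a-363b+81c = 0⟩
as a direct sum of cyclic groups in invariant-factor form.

rank_ℚ(R)=3; free=3−3=0
SNF(R) diag = [3, 9, 27] → torsion [3, 9, 27]

Answer: M ≅ ℤ/3 ⊕ ℤ/9 ⊕ ℤ/27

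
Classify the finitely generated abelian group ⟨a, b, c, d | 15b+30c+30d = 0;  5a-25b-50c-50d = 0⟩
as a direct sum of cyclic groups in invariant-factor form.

rank_ℚ(R)=2; free=4−2=2
SNF(R) diag = [5, 15] → torsion [5, 15]

Answer: M ≅ ℤ^2 ⊕ ℤ/5 ⊕ ℤ/15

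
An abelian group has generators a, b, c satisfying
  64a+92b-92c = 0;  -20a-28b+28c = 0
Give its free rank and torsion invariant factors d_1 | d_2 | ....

Answer: M ≅ ℤ^1 ⊕ ℤ/4 ⊕ ℤ/12

Derivation:
rank_ℚ(R)=2; free=3−2=1
SNF(R) diag = [4, 12] → torsion [4, 12]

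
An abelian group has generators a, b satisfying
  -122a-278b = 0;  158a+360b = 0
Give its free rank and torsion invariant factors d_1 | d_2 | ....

Answer: M ≅ ℤ/2 ⊕ ℤ/2

Derivation:
rank_ℚ(R)=2; free=2−2=0
SNF(R) diag = [2, 2] → torsion [2, 2]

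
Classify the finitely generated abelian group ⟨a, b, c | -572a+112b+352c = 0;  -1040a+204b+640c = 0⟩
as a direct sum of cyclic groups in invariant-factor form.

Answer: M ≅ ℤ^1 ⊕ ℤ/4 ⊕ ℤ/4

Derivation:
rank_ℚ(R)=2; free=3−2=1
SNF(R) diag = [4, 4] → torsion [4, 4]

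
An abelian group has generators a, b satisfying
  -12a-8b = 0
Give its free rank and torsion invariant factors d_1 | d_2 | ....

Answer: M ≅ ℤ^1 ⊕ ℤ/4

Derivation:
rank_ℚ(R)=1; free=2−1=1
SNF(R) diag = [4] → torsion [4]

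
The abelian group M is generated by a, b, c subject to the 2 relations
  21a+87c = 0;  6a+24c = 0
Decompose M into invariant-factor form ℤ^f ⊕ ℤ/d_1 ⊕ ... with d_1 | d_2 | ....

Answer: M ≅ ℤ^1 ⊕ ℤ/3 ⊕ ℤ/6

Derivation:
rank_ℚ(R)=2; free=3−2=1
SNF(R) diag = [3, 6] → torsion [3, 6]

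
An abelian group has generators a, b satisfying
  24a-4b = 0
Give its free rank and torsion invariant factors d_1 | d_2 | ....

rank_ℚ(R)=1; free=2−1=1
SNF(R) diag = [4] → torsion [4]

Answer: M ≅ ℤ^1 ⊕ ℤ/4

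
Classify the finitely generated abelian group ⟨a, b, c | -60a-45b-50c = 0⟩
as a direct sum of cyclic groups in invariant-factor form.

rank_ℚ(R)=1; free=3−1=2
SNF(R) diag = [5] → torsion [5]

Answer: M ≅ ℤ^2 ⊕ ℤ/5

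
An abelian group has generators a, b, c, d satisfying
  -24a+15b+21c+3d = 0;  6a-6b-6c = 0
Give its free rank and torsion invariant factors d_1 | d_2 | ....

rank_ℚ(R)=2; free=4−2=2
SNF(R) diag = [3, 6] → torsion [3, 6]

Answer: M ≅ ℤ^2 ⊕ ℤ/3 ⊕ ℤ/6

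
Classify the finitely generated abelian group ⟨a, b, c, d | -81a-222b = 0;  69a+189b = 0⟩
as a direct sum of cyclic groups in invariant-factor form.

rank_ℚ(R)=2; free=4−2=2
SNF(R) diag = [3, 3] → torsion [3, 3]

Answer: M ≅ ℤ^2 ⊕ ℤ/3 ⊕ ℤ/3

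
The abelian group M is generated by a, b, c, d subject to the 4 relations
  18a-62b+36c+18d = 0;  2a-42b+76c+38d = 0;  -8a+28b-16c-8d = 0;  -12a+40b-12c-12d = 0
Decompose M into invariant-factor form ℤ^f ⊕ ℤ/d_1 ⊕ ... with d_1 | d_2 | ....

Answer: M ≅ ℤ/2 ⊕ ℤ/4 ⊕ ℤ/12 ⊕ ℤ/36

Derivation:
rank_ℚ(R)=4; free=4−4=0
SNF(R) diag = [2, 4, 12, 36] → torsion [2, 4, 12, 36]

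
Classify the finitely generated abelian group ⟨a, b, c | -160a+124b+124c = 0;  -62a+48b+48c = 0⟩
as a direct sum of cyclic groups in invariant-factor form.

Answer: M ≅ ℤ^1 ⊕ ℤ/2 ⊕ ℤ/4

Derivation:
rank_ℚ(R)=2; free=3−2=1
SNF(R) diag = [2, 4] → torsion [2, 4]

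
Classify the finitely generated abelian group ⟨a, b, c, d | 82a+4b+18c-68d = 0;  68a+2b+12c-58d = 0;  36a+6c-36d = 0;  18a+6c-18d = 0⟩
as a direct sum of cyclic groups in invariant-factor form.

Answer: M ≅ ℤ/2 ⊕ ℤ/6 ⊕ ℤ/6 ⊕ ℤ/18

Derivation:
rank_ℚ(R)=4; free=4−4=0
SNF(R) diag = [2, 6, 6, 18] → torsion [2, 6, 6, 18]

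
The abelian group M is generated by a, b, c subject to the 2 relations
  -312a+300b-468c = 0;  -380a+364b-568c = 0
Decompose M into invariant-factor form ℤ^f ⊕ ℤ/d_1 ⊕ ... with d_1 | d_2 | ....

Answer: M ≅ ℤ^1 ⊕ ℤ/4 ⊕ ℤ/12

Derivation:
rank_ℚ(R)=2; free=3−2=1
SNF(R) diag = [4, 12] → torsion [4, 12]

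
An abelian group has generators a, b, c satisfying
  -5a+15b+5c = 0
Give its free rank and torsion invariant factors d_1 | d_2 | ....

rank_ℚ(R)=1; free=3−1=2
SNF(R) diag = [5] → torsion [5]

Answer: M ≅ ℤ^2 ⊕ ℤ/5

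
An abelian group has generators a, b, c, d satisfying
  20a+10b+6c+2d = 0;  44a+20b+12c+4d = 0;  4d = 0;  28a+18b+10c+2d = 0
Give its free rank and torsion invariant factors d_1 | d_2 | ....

Answer: M ≅ ℤ/2 ⊕ ℤ/4 ⊕ ℤ/4 ⊕ ℤ/4

Derivation:
rank_ℚ(R)=4; free=4−4=0
SNF(R) diag = [2, 4, 4, 4] → torsion [2, 4, 4, 4]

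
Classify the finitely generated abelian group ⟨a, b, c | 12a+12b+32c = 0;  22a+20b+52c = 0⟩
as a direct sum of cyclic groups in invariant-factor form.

Answer: M ≅ ℤ^1 ⊕ ℤ/2 ⊕ ℤ/4

Derivation:
rank_ℚ(R)=2; free=3−2=1
SNF(R) diag = [2, 4] → torsion [2, 4]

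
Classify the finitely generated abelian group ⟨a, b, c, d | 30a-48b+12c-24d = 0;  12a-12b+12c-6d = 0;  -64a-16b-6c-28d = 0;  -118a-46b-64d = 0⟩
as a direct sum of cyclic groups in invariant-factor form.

rank_ℚ(R)=4; free=4−4=0
SNF(R) diag = [2, 6, 18, 18] → torsion [2, 6, 18, 18]

Answer: M ≅ ℤ/2 ⊕ ℤ/6 ⊕ ℤ/18 ⊕ ℤ/18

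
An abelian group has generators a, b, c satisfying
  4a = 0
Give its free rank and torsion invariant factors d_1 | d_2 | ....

rank_ℚ(R)=1; free=3−1=2
SNF(R) diag = [4] → torsion [4]

Answer: M ≅ ℤ^2 ⊕ ℤ/4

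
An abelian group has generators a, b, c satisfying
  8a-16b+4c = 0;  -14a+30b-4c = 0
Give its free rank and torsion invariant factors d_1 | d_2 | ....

Answer: M ≅ ℤ^1 ⊕ ℤ/2 ⊕ ℤ/4

Derivation:
rank_ℚ(R)=2; free=3−2=1
SNF(R) diag = [2, 4] → torsion [2, 4]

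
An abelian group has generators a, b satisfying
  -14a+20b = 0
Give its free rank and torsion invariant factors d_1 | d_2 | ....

Answer: M ≅ ℤ^1 ⊕ ℤ/2

Derivation:
rank_ℚ(R)=1; free=2−1=1
SNF(R) diag = [2] → torsion [2]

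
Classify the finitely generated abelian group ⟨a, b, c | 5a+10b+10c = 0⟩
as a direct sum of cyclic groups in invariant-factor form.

rank_ℚ(R)=1; free=3−1=2
SNF(R) diag = [5] → torsion [5]

Answer: M ≅ ℤ^2 ⊕ ℤ/5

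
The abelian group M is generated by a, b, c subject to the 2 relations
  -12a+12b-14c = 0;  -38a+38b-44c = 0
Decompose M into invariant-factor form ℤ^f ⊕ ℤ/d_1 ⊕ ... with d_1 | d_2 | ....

Answer: M ≅ ℤ^1 ⊕ ℤ/2 ⊕ ℤ/2

Derivation:
rank_ℚ(R)=2; free=3−2=1
SNF(R) diag = [2, 2] → torsion [2, 2]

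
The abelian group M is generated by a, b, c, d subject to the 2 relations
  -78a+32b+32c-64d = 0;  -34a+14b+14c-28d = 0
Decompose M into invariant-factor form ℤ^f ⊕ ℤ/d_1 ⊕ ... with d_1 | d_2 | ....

Answer: M ≅ ℤ^2 ⊕ ℤ/2 ⊕ ℤ/2

Derivation:
rank_ℚ(R)=2; free=4−2=2
SNF(R) diag = [2, 2] → torsion [2, 2]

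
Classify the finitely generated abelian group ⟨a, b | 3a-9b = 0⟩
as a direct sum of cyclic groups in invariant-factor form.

Answer: M ≅ ℤ^1 ⊕ ℤ/3

Derivation:
rank_ℚ(R)=1; free=2−1=1
SNF(R) diag = [3] → torsion [3]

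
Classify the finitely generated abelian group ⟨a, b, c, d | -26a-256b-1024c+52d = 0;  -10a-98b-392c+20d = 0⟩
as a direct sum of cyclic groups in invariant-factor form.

rank_ℚ(R)=2; free=4−2=2
SNF(R) diag = [2, 6] → torsion [2, 6]

Answer: M ≅ ℤ^2 ⊕ ℤ/2 ⊕ ℤ/6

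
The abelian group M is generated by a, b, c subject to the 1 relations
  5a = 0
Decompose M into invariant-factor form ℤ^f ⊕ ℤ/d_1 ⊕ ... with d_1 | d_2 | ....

rank_ℚ(R)=1; free=3−1=2
SNF(R) diag = [5] → torsion [5]

Answer: M ≅ ℤ^2 ⊕ ℤ/5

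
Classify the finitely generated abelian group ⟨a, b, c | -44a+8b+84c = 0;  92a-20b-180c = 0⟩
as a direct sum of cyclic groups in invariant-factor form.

rank_ℚ(R)=2; free=3−2=1
SNF(R) diag = [4, 12] → torsion [4, 12]

Answer: M ≅ ℤ^1 ⊕ ℤ/4 ⊕ ℤ/12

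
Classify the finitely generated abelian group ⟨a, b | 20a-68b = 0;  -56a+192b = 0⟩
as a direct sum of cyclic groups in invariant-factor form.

rank_ℚ(R)=2; free=2−2=0
SNF(R) diag = [4, 8] → torsion [4, 8]

Answer: M ≅ ℤ/4 ⊕ ℤ/8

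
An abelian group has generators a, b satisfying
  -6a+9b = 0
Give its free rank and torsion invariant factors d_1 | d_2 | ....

rank_ℚ(R)=1; free=2−1=1
SNF(R) diag = [3] → torsion [3]

Answer: M ≅ ℤ^1 ⊕ ℤ/3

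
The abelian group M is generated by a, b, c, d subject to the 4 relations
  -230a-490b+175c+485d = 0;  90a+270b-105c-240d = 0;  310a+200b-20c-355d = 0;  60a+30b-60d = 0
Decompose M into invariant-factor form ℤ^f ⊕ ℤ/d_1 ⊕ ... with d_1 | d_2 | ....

Answer: M ≅ ℤ/5 ⊕ ℤ/15 ⊕ ℤ/30 ⊕ ℤ/30

Derivation:
rank_ℚ(R)=4; free=4−4=0
SNF(R) diag = [5, 15, 30, 30] → torsion [5, 15, 30, 30]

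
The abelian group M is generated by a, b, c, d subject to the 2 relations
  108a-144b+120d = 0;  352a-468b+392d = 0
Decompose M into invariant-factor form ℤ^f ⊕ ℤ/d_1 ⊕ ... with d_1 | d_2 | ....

Answer: M ≅ ℤ^2 ⊕ ℤ/4 ⊕ ℤ/12

Derivation:
rank_ℚ(R)=2; free=4−2=2
SNF(R) diag = [4, 12] → torsion [4, 12]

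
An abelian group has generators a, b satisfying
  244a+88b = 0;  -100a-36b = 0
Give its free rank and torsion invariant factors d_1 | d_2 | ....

rank_ℚ(R)=2; free=2−2=0
SNF(R) diag = [4, 4] → torsion [4, 4]

Answer: M ≅ ℤ/4 ⊕ ℤ/4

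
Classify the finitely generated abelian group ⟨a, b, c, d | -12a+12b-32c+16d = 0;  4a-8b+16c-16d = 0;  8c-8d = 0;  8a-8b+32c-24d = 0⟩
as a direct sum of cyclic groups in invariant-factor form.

rank_ℚ(R)=4; free=4−4=0
SNF(R) diag = [4, 4, 8, 8] → torsion [4, 4, 8, 8]

Answer: M ≅ ℤ/4 ⊕ ℤ/4 ⊕ ℤ/8 ⊕ ℤ/8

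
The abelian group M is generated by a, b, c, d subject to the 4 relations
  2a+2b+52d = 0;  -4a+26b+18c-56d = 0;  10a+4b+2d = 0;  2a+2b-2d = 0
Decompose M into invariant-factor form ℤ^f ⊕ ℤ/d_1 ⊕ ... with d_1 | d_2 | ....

rank_ℚ(R)=4; free=4−4=0
SNF(R) diag = [2, 6, 18, 54] → torsion [2, 6, 18, 54]

Answer: M ≅ ℤ/2 ⊕ ℤ/6 ⊕ ℤ/18 ⊕ ℤ/54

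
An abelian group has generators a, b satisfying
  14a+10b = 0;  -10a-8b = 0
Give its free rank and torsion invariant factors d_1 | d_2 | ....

rank_ℚ(R)=2; free=2−2=0
SNF(R) diag = [2, 6] → torsion [2, 6]

Answer: M ≅ ℤ/2 ⊕ ℤ/6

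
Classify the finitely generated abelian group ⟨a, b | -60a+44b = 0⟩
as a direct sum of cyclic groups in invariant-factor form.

rank_ℚ(R)=1; free=2−1=1
SNF(R) diag = [4] → torsion [4]

Answer: M ≅ ℤ^1 ⊕ ℤ/4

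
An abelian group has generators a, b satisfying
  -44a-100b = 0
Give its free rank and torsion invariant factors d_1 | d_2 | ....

Answer: M ≅ ℤ^1 ⊕ ℤ/4

Derivation:
rank_ℚ(R)=1; free=2−1=1
SNF(R) diag = [4] → torsion [4]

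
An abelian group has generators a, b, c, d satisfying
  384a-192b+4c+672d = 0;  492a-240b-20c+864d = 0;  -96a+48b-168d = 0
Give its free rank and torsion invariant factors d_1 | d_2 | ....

rank_ℚ(R)=3; free=4−3=1
SNF(R) diag = [4, 12, 24] → torsion [4, 12, 24]

Answer: M ≅ ℤ^1 ⊕ ℤ/4 ⊕ ℤ/12 ⊕ ℤ/24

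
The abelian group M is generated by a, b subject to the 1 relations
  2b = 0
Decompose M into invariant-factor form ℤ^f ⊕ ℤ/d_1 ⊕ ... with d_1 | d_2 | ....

rank_ℚ(R)=1; free=2−1=1
SNF(R) diag = [2] → torsion [2]

Answer: M ≅ ℤ^1 ⊕ ℤ/2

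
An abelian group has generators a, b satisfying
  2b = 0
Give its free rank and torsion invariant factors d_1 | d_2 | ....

Answer: M ≅ ℤ^1 ⊕ ℤ/2

Derivation:
rank_ℚ(R)=1; free=2−1=1
SNF(R) diag = [2] → torsion [2]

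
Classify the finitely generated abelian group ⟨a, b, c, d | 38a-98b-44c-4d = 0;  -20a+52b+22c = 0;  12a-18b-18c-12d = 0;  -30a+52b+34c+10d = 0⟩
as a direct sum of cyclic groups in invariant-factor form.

rank_ℚ(R)=4; free=4−4=0
SNF(R) diag = [2, 2, 6, 18] → torsion [2, 2, 6, 18]

Answer: M ≅ ℤ/2 ⊕ ℤ/2 ⊕ ℤ/6 ⊕ ℤ/18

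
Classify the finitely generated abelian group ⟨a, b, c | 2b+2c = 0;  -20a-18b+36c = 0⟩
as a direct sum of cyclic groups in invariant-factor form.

rank_ℚ(R)=2; free=3−2=1
SNF(R) diag = [2, 2] → torsion [2, 2]

Answer: M ≅ ℤ^1 ⊕ ℤ/2 ⊕ ℤ/2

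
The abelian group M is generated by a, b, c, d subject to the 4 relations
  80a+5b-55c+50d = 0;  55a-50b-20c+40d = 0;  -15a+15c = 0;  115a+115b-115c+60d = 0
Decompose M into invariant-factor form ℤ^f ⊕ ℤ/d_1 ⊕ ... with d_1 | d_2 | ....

rank_ℚ(R)=4; free=4−4=0
SNF(R) diag = [5, 5, 15, 30] → torsion [5, 5, 15, 30]

Answer: M ≅ ℤ/5 ⊕ ℤ/5 ⊕ ℤ/15 ⊕ ℤ/30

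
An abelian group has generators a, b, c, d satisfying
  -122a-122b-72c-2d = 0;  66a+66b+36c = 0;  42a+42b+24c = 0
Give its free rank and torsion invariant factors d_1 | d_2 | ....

rank_ℚ(R)=3; free=4−3=1
SNF(R) diag = [2, 6, 12] → torsion [2, 6, 12]

Answer: M ≅ ℤ^1 ⊕ ℤ/2 ⊕ ℤ/6 ⊕ ℤ/12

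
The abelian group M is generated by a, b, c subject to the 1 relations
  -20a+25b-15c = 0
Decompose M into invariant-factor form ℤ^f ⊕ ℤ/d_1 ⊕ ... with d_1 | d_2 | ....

rank_ℚ(R)=1; free=3−1=2
SNF(R) diag = [5] → torsion [5]

Answer: M ≅ ℤ^2 ⊕ ℤ/5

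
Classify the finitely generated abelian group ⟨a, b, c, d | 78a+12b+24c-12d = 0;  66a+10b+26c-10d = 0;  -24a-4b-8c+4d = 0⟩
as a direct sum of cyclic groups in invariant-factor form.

Answer: M ≅ ℤ^1 ⊕ ℤ/2 ⊕ ℤ/6 ⊕ ℤ/12

Derivation:
rank_ℚ(R)=3; free=4−3=1
SNF(R) diag = [2, 6, 12] → torsion [2, 6, 12]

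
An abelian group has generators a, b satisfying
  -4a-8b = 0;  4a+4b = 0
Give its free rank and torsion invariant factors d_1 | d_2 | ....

rank_ℚ(R)=2; free=2−2=0
SNF(R) diag = [4, 4] → torsion [4, 4]

Answer: M ≅ ℤ/4 ⊕ ℤ/4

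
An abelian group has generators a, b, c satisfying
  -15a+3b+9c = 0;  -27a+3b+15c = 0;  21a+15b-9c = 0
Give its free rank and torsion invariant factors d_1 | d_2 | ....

rank_ℚ(R)=3; free=3−3=0
SNF(R) diag = [3, 6, 12] → torsion [3, 6, 12]

Answer: M ≅ ℤ/3 ⊕ ℤ/6 ⊕ ℤ/12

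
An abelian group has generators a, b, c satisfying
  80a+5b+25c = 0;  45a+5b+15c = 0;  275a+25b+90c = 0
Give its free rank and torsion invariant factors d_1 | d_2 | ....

Answer: M ≅ ℤ/5 ⊕ ℤ/5 ⊕ ℤ/5

Derivation:
rank_ℚ(R)=3; free=3−3=0
SNF(R) diag = [5, 5, 5] → torsion [5, 5, 5]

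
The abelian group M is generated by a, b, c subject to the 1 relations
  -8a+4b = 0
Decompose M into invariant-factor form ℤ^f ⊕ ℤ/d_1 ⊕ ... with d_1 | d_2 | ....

rank_ℚ(R)=1; free=3−1=2
SNF(R) diag = [4] → torsion [4]

Answer: M ≅ ℤ^2 ⊕ ℤ/4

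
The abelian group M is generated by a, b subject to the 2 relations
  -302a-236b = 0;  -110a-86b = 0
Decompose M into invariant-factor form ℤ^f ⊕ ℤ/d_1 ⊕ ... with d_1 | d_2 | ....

rank_ℚ(R)=2; free=2−2=0
SNF(R) diag = [2, 6] → torsion [2, 6]

Answer: M ≅ ℤ/2 ⊕ ℤ/6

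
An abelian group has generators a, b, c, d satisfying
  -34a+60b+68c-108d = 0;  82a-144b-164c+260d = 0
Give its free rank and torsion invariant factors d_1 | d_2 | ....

rank_ℚ(R)=2; free=4−2=2
SNF(R) diag = [2, 4] → torsion [2, 4]

Answer: M ≅ ℤ^2 ⊕ ℤ/2 ⊕ ℤ/4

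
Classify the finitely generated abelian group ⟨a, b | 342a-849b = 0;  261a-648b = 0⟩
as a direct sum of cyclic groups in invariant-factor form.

rank_ℚ(R)=2; free=2−2=0
SNF(R) diag = [3, 9] → torsion [3, 9]

Answer: M ≅ ℤ/3 ⊕ ℤ/9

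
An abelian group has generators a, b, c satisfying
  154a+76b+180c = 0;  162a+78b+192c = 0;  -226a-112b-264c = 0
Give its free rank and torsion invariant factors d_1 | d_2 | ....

rank_ℚ(R)=3; free=3−3=0
SNF(R) diag = [2, 6, 12] → torsion [2, 6, 12]

Answer: M ≅ ℤ/2 ⊕ ℤ/6 ⊕ ℤ/12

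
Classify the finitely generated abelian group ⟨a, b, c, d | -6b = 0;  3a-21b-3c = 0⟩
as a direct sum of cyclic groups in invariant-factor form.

rank_ℚ(R)=2; free=4−2=2
SNF(R) diag = [3, 6] → torsion [3, 6]

Answer: M ≅ ℤ^2 ⊕ ℤ/3 ⊕ ℤ/6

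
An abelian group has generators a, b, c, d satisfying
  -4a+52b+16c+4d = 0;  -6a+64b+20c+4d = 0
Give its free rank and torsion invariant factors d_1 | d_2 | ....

Answer: M ≅ ℤ^2 ⊕ ℤ/2 ⊕ ℤ/4

Derivation:
rank_ℚ(R)=2; free=4−2=2
SNF(R) diag = [2, 4] → torsion [2, 4]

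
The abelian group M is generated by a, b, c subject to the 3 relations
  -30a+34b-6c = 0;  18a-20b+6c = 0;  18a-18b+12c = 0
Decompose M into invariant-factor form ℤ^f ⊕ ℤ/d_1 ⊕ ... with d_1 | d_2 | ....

Answer: M ≅ ℤ/2 ⊕ ℤ/6 ⊕ ℤ/6

Derivation:
rank_ℚ(R)=3; free=3−3=0
SNF(R) diag = [2, 6, 6] → torsion [2, 6, 6]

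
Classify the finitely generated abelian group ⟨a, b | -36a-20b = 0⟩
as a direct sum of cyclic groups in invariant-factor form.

rank_ℚ(R)=1; free=2−1=1
SNF(R) diag = [4] → torsion [4]

Answer: M ≅ ℤ^1 ⊕ ℤ/4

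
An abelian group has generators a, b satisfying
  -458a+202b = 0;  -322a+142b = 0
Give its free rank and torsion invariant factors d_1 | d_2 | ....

rank_ℚ(R)=2; free=2−2=0
SNF(R) diag = [2, 4] → torsion [2, 4]

Answer: M ≅ ℤ/2 ⊕ ℤ/4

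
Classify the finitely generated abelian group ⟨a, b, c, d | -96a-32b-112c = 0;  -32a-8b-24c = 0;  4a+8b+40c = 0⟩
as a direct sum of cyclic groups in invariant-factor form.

Answer: M ≅ ℤ^1 ⊕ ℤ/4 ⊕ ℤ/8 ⊕ ℤ/16

Derivation:
rank_ℚ(R)=3; free=4−3=1
SNF(R) diag = [4, 8, 16] → torsion [4, 8, 16]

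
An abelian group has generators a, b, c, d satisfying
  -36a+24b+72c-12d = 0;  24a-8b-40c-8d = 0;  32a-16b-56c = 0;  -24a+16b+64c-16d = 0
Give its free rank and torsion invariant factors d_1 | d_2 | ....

Answer: M ≅ ℤ/4 ⊕ ℤ/8 ⊕ ℤ/8 ⊕ ℤ/24

Derivation:
rank_ℚ(R)=4; free=4−4=0
SNF(R) diag = [4, 8, 8, 24] → torsion [4, 8, 8, 24]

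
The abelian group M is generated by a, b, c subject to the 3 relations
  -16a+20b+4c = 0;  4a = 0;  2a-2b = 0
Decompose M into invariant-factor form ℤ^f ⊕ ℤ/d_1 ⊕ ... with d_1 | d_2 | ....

Answer: M ≅ ℤ/2 ⊕ ℤ/4 ⊕ ℤ/4

Derivation:
rank_ℚ(R)=3; free=3−3=0
SNF(R) diag = [2, 4, 4] → torsion [2, 4, 4]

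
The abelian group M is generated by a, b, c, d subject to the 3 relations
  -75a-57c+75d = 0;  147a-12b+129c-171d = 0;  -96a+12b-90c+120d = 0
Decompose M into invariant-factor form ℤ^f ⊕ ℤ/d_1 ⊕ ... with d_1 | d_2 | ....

Answer: M ≅ ℤ^1 ⊕ ℤ/3 ⊕ ℤ/6 ⊕ ℤ/12

Derivation:
rank_ℚ(R)=3; free=4−3=1
SNF(R) diag = [3, 6, 12] → torsion [3, 6, 12]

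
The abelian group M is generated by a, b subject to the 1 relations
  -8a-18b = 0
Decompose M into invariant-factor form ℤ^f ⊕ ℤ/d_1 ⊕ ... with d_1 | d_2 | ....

Answer: M ≅ ℤ^1 ⊕ ℤ/2

Derivation:
rank_ℚ(R)=1; free=2−1=1
SNF(R) diag = [2] → torsion [2]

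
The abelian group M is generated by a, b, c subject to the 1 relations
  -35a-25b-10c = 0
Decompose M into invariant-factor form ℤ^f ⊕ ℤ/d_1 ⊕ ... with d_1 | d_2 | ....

rank_ℚ(R)=1; free=3−1=2
SNF(R) diag = [5] → torsion [5]

Answer: M ≅ ℤ^2 ⊕ ℤ/5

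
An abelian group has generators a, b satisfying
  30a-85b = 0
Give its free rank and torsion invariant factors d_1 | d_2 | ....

rank_ℚ(R)=1; free=2−1=1
SNF(R) diag = [5] → torsion [5]

Answer: M ≅ ℤ^1 ⊕ ℤ/5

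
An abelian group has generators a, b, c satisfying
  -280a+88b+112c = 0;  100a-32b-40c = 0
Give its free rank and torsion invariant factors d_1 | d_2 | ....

rank_ℚ(R)=2; free=3−2=1
SNF(R) diag = [4, 8] → torsion [4, 8]

Answer: M ≅ ℤ^1 ⊕ ℤ/4 ⊕ ℤ/8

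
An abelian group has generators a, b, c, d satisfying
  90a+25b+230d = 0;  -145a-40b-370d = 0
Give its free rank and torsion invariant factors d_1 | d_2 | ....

rank_ℚ(R)=2; free=4−2=2
SNF(R) diag = [5, 5] → torsion [5, 5]

Answer: M ≅ ℤ^2 ⊕ ℤ/5 ⊕ ℤ/5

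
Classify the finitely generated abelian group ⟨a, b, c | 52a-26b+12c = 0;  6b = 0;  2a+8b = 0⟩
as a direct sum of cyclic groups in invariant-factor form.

rank_ℚ(R)=3; free=3−3=0
SNF(R) diag = [2, 6, 12] → torsion [2, 6, 12]

Answer: M ≅ ℤ/2 ⊕ ℤ/6 ⊕ ℤ/12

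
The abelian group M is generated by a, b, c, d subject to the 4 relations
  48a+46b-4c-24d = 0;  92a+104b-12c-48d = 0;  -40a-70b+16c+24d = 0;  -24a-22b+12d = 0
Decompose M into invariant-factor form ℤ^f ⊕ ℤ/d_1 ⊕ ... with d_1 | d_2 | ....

rank_ℚ(R)=4; free=4−4=0
SNF(R) diag = [2, 4, 4, 12] → torsion [2, 4, 4, 12]

Answer: M ≅ ℤ/2 ⊕ ℤ/4 ⊕ ℤ/4 ⊕ ℤ/12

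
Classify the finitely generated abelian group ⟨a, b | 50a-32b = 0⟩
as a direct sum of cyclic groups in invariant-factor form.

rank_ℚ(R)=1; free=2−1=1
SNF(R) diag = [2] → torsion [2]

Answer: M ≅ ℤ^1 ⊕ ℤ/2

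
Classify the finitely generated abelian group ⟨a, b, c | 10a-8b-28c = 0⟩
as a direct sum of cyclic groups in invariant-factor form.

Answer: M ≅ ℤ^2 ⊕ ℤ/2

Derivation:
rank_ℚ(R)=1; free=3−1=2
SNF(R) diag = [2] → torsion [2]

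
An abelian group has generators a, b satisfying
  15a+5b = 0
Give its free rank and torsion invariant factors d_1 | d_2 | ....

rank_ℚ(R)=1; free=2−1=1
SNF(R) diag = [5] → torsion [5]

Answer: M ≅ ℤ^1 ⊕ ℤ/5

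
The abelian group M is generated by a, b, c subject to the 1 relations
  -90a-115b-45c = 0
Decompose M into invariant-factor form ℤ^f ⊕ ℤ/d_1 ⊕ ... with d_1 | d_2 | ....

rank_ℚ(R)=1; free=3−1=2
SNF(R) diag = [5] → torsion [5]

Answer: M ≅ ℤ^2 ⊕ ℤ/5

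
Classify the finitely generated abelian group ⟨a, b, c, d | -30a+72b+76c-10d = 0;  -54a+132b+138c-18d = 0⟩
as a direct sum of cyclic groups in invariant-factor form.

rank_ℚ(R)=2; free=4−2=2
SNF(R) diag = [2, 6] → torsion [2, 6]

Answer: M ≅ ℤ^2 ⊕ ℤ/2 ⊕ ℤ/6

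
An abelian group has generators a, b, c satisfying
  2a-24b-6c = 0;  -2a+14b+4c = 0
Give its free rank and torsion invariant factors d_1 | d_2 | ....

rank_ℚ(R)=2; free=3−2=1
SNF(R) diag = [2, 2] → torsion [2, 2]

Answer: M ≅ ℤ^1 ⊕ ℤ/2 ⊕ ℤ/2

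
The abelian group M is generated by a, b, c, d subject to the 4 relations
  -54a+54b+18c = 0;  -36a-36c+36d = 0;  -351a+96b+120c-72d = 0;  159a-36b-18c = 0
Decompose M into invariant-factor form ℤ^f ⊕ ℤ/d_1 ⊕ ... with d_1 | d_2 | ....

Answer: M ≅ ℤ/3 ⊕ ℤ/6 ⊕ ℤ/18 ⊕ ℤ/36

Derivation:
rank_ℚ(R)=4; free=4−4=0
SNF(R) diag = [3, 6, 18, 36] → torsion [3, 6, 18, 36]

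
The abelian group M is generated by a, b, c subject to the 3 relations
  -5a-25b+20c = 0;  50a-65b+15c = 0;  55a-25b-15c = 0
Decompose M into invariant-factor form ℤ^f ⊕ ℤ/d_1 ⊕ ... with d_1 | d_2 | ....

rank_ℚ(R)=3; free=3−3=0
SNF(R) diag = [5, 5, 15] → torsion [5, 5, 15]

Answer: M ≅ ℤ/5 ⊕ ℤ/5 ⊕ ℤ/15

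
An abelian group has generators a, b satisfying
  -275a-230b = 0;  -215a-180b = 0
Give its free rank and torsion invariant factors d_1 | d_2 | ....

rank_ℚ(R)=2; free=2−2=0
SNF(R) diag = [5, 10] → torsion [5, 10]

Answer: M ≅ ℤ/5 ⊕ ℤ/10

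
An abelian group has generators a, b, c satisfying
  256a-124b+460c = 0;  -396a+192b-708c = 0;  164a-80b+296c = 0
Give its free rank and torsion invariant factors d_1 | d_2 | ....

rank_ℚ(R)=3; free=3−3=0
SNF(R) diag = [4, 12, 12] → torsion [4, 12, 12]

Answer: M ≅ ℤ/4 ⊕ ℤ/12 ⊕ ℤ/12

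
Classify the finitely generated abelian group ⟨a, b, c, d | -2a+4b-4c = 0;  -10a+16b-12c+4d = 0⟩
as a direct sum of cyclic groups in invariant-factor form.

rank_ℚ(R)=2; free=4−2=2
SNF(R) diag = [2, 4] → torsion [2, 4]

Answer: M ≅ ℤ^2 ⊕ ℤ/2 ⊕ ℤ/4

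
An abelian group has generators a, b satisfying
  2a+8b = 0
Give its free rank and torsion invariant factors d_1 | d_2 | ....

Answer: M ≅ ℤ^1 ⊕ ℤ/2

Derivation:
rank_ℚ(R)=1; free=2−1=1
SNF(R) diag = [2] → torsion [2]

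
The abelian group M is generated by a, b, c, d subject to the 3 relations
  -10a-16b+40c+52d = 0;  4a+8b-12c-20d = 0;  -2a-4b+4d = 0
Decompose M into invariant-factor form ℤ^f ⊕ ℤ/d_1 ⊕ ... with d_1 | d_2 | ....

Answer: M ≅ ℤ^1 ⊕ ℤ/2 ⊕ ℤ/4 ⊕ ℤ/12

Derivation:
rank_ℚ(R)=3; free=4−3=1
SNF(R) diag = [2, 4, 12] → torsion [2, 4, 12]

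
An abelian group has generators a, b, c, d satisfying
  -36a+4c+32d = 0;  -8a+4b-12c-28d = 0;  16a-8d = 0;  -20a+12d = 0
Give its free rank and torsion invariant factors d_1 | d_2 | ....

Answer: M ≅ ℤ/4 ⊕ ℤ/4 ⊕ ℤ/4 ⊕ ℤ/8

Derivation:
rank_ℚ(R)=4; free=4−4=0
SNF(R) diag = [4, 4, 4, 8] → torsion [4, 4, 4, 8]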